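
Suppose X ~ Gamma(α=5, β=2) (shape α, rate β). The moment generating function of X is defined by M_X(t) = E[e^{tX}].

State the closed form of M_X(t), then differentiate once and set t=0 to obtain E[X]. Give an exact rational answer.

M_X(t) = 32/(2 - t)^5
D[M](t) = 160/(t^6 - 12*t^5 + 60*t^4 - 160*t^3 + 240*t^2 - 192*t + 64)

E[X] = D[M](0) = 5/2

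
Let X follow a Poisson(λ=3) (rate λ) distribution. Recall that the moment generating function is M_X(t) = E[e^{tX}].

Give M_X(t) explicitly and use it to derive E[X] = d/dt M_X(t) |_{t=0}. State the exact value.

M_X(t) = e^(3*e^(t) - 3)
D[M](t) = 3*e^(-3)*e^(t)*e^(3*e^(t))

E[X] = D[M](0) = 3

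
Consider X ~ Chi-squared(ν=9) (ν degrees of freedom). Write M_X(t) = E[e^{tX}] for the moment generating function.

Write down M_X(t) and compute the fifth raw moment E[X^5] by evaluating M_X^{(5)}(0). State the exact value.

E[X^5] = M′′′′′(0) = 328185

M_X(t) = (1 - 2*t)^(-9/2)
M′(t) = -9/(32*t^5*√(1 - 2*t) - 80*t^4*√(1 - 2*t) + 80*t^3*√(1 - 2*t) - 40*t^2*√(1 - 2*t) + 10*t*√(1 - 2*t) - √(1 - 2*t))
M′′(t) = 99/(64*t^6*√(1 - 2*t) - 192*t^5*√(1 - 2*t) + 240*t^4*√(1 - 2*t) - 160*t^3*√(1 - 2*t) + 60*t^2*√(1 - 2*t) - 12*t*√(1 - 2*t) + √(1 - 2*t))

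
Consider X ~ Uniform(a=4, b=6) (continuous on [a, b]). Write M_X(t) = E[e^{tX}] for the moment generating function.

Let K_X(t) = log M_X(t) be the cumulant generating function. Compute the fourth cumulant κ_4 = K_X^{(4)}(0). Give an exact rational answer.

κ_4 = K^(4)(0) = -2/15

M_X(t) = (e^(6*t) - e^(4*t))/(2*t)
K_X(t) = log M_X(t) = -log(t) + log(e^(6*t) - e^(4*t)) - log(2)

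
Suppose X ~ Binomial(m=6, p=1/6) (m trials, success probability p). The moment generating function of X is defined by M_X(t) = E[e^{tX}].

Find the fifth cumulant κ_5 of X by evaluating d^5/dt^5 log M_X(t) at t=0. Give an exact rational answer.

κ_5 = d^5K/dt^5 |_{t=0} = -10/27

M_X(t) = (e^(t)/6 + 5/6)^6
K_X(t) = log M_X(t) = 6*log(e^(t)/6 + 5/6)
dK/dt = 6*e^(t)/(e^(t) + 5)
d^2K/dt^2 = 30*e^(t)/(e^(2*t) + 10*e^(t) + 25)
d^3K/dt^3 = (-30*e^(2*t) + 150*e^(t))/(e^(3*t) + 15*e^(2*t) + 75*e^(t) + 125)
d^4K/dt^4 = (30*e^(3*t) - 600*e^(2*t) + 750*e^(t))/(e^(4*t) + 20*e^(3*t) + 150*e^(2*t) + 500*e^(t) + 625)
d^5K/dt^5 = (-30*e^(4*t) + 1650*e^(3*t) - 8250*e^(2*t) + 3750*e^(t))/(e^(5*t) + 25*e^(4*t) + 250*e^(3*t) + 1250*e^(2*t) + 3125*e^(t) + 3125)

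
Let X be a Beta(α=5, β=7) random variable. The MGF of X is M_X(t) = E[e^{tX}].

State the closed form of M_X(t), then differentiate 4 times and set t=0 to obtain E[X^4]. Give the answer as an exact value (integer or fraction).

M_X(t) = ₁F₁(5; 12; t)
D^4[M](t) = 2*₁F₁(9; 16; t)/39

E[X^4] = D^4[M](0) = 2/39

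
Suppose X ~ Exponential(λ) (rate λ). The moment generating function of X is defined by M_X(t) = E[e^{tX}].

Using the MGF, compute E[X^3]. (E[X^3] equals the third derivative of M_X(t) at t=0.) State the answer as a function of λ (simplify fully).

M_X(t) = λ/(λ - t)
D^3[M](t) = 6*λ/(λ^4 - 4*λ^3*t + 6*λ^2*t^2 - 4*λ*t^3 + t^4)

E[X^3] = D^3[M](0) = 6/λ^3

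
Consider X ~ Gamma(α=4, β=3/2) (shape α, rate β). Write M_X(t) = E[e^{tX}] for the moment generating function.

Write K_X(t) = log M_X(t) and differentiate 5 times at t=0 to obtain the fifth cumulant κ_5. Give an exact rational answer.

κ_5 = D^5[K](0) = 1024/81

M_X(t) = 81/(16*(3/2 - t)^4)
K_X(t) = log M_X(t) = -4*log(3/2 - t) - 4*log(2) + 4*log(3)
D^5[K](t) = -3072/(32*t^5 - 240*t^4 + 720*t^3 - 1080*t^2 + 810*t - 243)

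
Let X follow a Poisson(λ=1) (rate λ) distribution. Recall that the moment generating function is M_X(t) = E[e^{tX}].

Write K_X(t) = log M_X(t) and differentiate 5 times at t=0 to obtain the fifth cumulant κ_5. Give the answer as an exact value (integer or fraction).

M_X(t) = e^(e^(t) - 1)
K_X(t) = log M_X(t) = e^(t) - 1
D^5[K](t) = e^(t)

κ_5 = D^5[K](0) = 1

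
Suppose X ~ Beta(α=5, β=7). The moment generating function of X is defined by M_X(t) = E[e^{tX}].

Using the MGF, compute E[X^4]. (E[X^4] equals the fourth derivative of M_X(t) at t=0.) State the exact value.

E[X^4] = D^4[M](0) = 2/39

M_X(t) = ₁F₁(5; 12; t)
D^4[M](t) = 2*₁F₁(9; 16; t)/39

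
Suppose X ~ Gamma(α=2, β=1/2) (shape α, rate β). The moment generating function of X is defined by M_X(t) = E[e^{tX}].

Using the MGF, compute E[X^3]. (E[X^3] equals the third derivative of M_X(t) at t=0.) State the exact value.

E[X^3] = D^3[M](0) = 192

M_X(t) = 1/(4*(1/2 - t)^2)
D^3[M](t) = -192/(32*t^5 - 80*t^4 + 80*t^3 - 40*t^2 + 10*t - 1)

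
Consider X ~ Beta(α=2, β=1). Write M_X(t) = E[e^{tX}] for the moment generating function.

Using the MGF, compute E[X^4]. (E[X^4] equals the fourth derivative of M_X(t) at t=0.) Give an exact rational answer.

M_X(t) = ₁F₁(2; 3; t)
D^4[M](t) = ₁F₁(6; 7; t)/3

E[X^4] = D^4[M](0) = 1/3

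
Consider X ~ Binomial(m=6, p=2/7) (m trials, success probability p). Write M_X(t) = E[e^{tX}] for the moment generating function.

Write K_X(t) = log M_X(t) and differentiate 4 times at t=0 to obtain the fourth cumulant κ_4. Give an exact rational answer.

κ_4 = d^4K/dt^4 |_{t=0} = -660/2401

M_X(t) = (2*e^(t)/7 + 5/7)^6
K_X(t) = log M_X(t) = 6*log(2*e^(t)/7 + 5/7)
dK/dt = 12*e^(t)/(2*e^(t) + 5)
d^2K/dt^2 = 60*e^(t)/(4*e^(2*t) + 20*e^(t) + 25)
d^3K/dt^3 = (-120*e^(2*t) + 300*e^(t))/(8*e^(3*t) + 60*e^(2*t) + 150*e^(t) + 125)
d^4K/dt^4 = (240*e^(3*t) - 2400*e^(2*t) + 1500*e^(t))/(16*e^(4*t) + 160*e^(3*t) + 600*e^(2*t) + 1000*e^(t) + 625)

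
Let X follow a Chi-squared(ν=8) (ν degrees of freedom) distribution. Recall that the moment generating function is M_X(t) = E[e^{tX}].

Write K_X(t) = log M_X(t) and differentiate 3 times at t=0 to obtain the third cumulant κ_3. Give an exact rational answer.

κ_3 = K^(3)(0) = 64

M_X(t) = (1 - 2*t)^(-4)
K_X(t) = log M_X(t) = -4*log(1 - 2*t)
K^(3)(t) = -64/(8*t^3 - 12*t^2 + 6*t - 1)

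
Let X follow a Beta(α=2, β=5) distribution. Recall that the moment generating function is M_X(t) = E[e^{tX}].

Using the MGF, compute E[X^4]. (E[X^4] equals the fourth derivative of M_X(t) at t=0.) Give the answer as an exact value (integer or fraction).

M_X(t) = ₁F₁(2; 7; t)
M^(4)(t) = ₁F₁(6; 11; t)/42

E[X^4] = M^(4)(0) = 1/42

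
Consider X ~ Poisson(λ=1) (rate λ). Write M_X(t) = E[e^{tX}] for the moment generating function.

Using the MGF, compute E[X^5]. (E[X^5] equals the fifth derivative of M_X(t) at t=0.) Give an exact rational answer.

E[X^5] = M′′′′′(0) = 52

M_X(t) = e^(e^(t) - 1)
M′(t) = e^(-1)*e^(t)*e^(e^(t))
M′′(t) = (e^(2*t)*e^(e^(t)) + e^(t)*e^(e^(t)))*e^(-1)
M′′′(t) = (e^(3*t)*e^(e^(t)) + 3*e^(2*t)*e^(e^(t)) + e^(t)*e^(e^(t)))*e^(-1)
M′′′′(t) = (e^(4*t)*e^(e^(t)) + 6*e^(3*t)*e^(e^(t)) + 7*e^(2*t)*e^(e^(t)) + e^(t)*e^(e^(t)))*e^(-1)
M′′′′′(t) = (e^(5*t)*e^(e^(t)) + 10*e^(4*t)*e^(e^(t)) + 25*e^(3*t)*e^(e^(t)) + 15*e^(2*t)*e^(e^(t)) + e^(t)*e^(e^(t)))*e^(-1)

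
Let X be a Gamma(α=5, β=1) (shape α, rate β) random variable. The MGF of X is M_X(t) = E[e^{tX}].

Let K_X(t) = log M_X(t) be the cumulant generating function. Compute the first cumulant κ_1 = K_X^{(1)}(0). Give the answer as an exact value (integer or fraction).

κ_1 = K′(0) = 5

M_X(t) = (1 - t)^(-5)
K_X(t) = log M_X(t) = -5*log(1 - t)
K′(t) = -5/(t - 1)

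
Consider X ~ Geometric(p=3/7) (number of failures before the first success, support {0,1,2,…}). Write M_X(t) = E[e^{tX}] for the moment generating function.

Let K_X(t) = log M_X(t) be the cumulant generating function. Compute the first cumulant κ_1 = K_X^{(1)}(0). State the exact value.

κ_1 = dK/dt |_{t=0} = 4/3

M_X(t) = 3/(7*(1 - 4*e^(t)/7))
K_X(t) = log M_X(t) = -log(1 - 4*e^(t)/7) - log(7) + log(3)
dK/dt = -4*e^(t)/(4*e^(t) - 7)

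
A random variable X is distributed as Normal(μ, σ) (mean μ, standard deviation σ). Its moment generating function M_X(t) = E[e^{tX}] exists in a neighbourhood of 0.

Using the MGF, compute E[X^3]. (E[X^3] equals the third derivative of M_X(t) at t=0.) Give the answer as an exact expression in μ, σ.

M_X(t) = e^(μ*t + σ^2*t^2/2)

E[X^3] = D^3[M](0) = μ*(μ^2 + 3*σ^2)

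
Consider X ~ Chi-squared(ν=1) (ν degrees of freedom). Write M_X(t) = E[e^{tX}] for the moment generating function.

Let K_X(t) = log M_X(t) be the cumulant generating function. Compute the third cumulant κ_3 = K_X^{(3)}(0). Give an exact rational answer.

M_X(t) = 1/√(1 - 2*t)
K_X(t) = log M_X(t) = -log(1 - 2*t)/2
D^3[K](t) = -8/(8*t^3 - 12*t^2 + 6*t - 1)

κ_3 = D^3[K](0) = 8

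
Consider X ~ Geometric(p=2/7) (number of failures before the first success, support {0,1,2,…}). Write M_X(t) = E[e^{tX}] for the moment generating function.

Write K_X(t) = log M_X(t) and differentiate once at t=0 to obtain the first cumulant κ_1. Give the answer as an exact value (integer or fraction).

M_X(t) = 2/(7*(1 - 5*e^(t)/7))
K_X(t) = log M_X(t) = -log(1 - 5*e^(t)/7) - log(7) + log(2)
K′(t) = -5*e^(t)/(5*e^(t) - 7)

κ_1 = K′(0) = 5/2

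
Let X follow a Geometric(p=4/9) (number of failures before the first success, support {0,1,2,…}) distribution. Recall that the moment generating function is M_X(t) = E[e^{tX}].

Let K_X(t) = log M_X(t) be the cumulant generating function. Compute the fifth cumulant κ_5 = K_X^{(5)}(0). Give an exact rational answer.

κ_5 = D^5[K](0) = 43785/128

M_X(t) = 4/(9*(1 - 5*e^(t)/9))
K_X(t) = log M_X(t) = -log(1 - 5*e^(t)/9) - 2*log(3) + 2*log(2)
D^5[K](t) = (-5625*e^(4*t) - 111375*e^(3*t) - 200475*e^(2*t) - 32805*e^(t))/(3125*e^(5*t) - 28125*e^(4*t) + 101250*e^(3*t) - 182250*e^(2*t) + 164025*e^(t) - 59049)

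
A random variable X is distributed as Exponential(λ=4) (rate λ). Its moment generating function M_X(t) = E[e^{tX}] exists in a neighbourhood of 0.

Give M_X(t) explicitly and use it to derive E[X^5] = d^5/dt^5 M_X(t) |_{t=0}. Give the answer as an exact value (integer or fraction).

M_X(t) = 4/(4 - t)
M′(t) = 4/(t^2 - 8*t + 16)
M′′(t) = -8/(t^3 - 12*t^2 + 48*t - 64)
M′′′(t) = 24/(t^4 - 16*t^3 + 96*t^2 - 256*t + 256)
M′′′′(t) = -96/(t^5 - 20*t^4 + 160*t^3 - 640*t^2 + 1280*t - 1024)
M′′′′′(t) = 480/(t^6 - 24*t^5 + 240*t^4 - 1280*t^3 + 3840*t^2 - 6144*t + 4096)

E[X^5] = M′′′′′(0) = 15/128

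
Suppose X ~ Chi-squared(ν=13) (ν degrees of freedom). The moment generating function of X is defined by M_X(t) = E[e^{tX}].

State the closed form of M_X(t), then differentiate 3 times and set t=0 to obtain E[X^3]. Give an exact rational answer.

E[X^3] = d^3M/dt^3 |_{t=0} = 3315

M_X(t) = (1 - 2*t)^(-13/2)
dM/dt = -13/(128*t^7*√(1 - 2*t) - 448*t^6*√(1 - 2*t) + 672*t^5*√(1 - 2*t) - 560*t^4*√(1 - 2*t) + 280*t^3*√(1 - 2*t) - 84*t^2*√(1 - 2*t) + 14*t*√(1 - 2*t) - √(1 - 2*t))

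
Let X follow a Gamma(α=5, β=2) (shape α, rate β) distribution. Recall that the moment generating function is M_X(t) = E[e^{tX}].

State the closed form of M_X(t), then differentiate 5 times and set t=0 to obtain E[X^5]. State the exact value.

M_X(t) = 32/(2 - t)^5
D^5[M](t) = 483840/(t^10 - 20*t^9 + 180*t^8 - 960*t^7 + 3360*t^6 - 8064*t^5 + 13440*t^4 - 15360*t^3 + 11520*t^2 - 5120*t + 1024)

E[X^5] = D^5[M](0) = 945/2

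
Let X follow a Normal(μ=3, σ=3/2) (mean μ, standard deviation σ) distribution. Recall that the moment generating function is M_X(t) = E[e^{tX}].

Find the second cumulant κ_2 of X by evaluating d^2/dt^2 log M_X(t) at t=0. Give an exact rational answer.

κ_2 = K^(2)(0) = 9/4

M_X(t) = e^(9*t^2/8 + 3*t)
K_X(t) = log M_X(t) = 9*t^2/8 + 3*t
K^(2)(t) = 9/4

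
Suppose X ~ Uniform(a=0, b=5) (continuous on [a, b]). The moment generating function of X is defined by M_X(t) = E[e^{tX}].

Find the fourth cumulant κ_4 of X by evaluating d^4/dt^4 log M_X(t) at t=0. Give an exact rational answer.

M_X(t) = (e^(5*t) - 1)/(5*t)
K_X(t) = log M_X(t) = -log(t) + log(e^(5*t) - 1) - log(5)
dK/dt = (5*t*e^(5*t) - e^(5*t) + 1)/(t*e^(5*t) - t)
d^2K/dt^2 = (-25*t^2*e^(5*t) + e^(10*t) - 2*e^(5*t) + 1)/(t^2*e^(10*t) - 2*t^2*e^(5*t) + t^2)
d^3K/dt^3 = (125*t^3*e^(10*t) + 125*t^3*e^(5*t) - 2*e^(15*t) + 6*e^(10*t) - 6*e^(5*t) + 2)/(t^3*e^(15*t) - 3*t^3*e^(10*t) + 3*t^3*e^(5*t) - t^3)

κ_4 = d^4K/dt^4 |_{t=0} = -125/24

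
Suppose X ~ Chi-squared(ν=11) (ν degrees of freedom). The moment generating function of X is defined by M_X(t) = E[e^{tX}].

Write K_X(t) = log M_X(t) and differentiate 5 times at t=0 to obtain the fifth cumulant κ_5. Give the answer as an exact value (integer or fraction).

κ_5 = D^5[K](0) = 4224

M_X(t) = (1 - 2*t)^(-11/2)
K_X(t) = log M_X(t) = -11*log(1 - 2*t)/2
D^5[K](t) = -4224/(32*t^5 - 80*t^4 + 80*t^3 - 40*t^2 + 10*t - 1)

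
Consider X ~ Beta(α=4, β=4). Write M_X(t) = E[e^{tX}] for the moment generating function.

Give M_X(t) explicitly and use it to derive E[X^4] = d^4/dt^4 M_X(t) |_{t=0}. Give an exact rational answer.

M_X(t) = ₁F₁(4; 8; t)
dM/dt = ₁F₁(5; 9; t)/2
d^2M/dt^2 = 5*₁F₁(6; 10; t)/18
d^3M/dt^3 = ₁F₁(7; 11; t)/6
d^4M/dt^4 = 7*₁F₁(8; 12; t)/66

E[X^4] = d^4M/dt^4 |_{t=0} = 7/66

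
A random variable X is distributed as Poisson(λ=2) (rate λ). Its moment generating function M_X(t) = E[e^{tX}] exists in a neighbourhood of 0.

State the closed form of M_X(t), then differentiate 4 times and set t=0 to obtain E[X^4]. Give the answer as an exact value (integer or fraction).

M_X(t) = e^(2*e^(t) - 2)
D^4[M](t) = (16*e^(4*t)*e^(2*e^(t)) + 48*e^(3*t)*e^(2*e^(t)) + 28*e^(2*t)*e^(2*e^(t)) + 2*e^(t)*e^(2*e^(t)))*e^(-2)

E[X^4] = D^4[M](0) = 94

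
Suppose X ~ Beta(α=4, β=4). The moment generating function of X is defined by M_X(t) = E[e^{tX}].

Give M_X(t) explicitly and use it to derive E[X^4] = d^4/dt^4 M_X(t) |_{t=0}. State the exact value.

M_X(t) = ₁F₁(4; 8; t)
M^(4)(t) = 7*₁F₁(8; 12; t)/66

E[X^4] = M^(4)(0) = 7/66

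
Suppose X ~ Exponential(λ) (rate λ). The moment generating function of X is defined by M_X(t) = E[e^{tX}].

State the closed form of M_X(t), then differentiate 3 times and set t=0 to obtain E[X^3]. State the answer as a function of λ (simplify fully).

M_X(t) = λ/(λ - t)
M′(t) = λ/(λ^2 - 2*λ*t + t^2)
M′′(t) = -2*λ/(-λ^3 + 3*λ^2*t - 3*λ*t^2 + t^3)
M′′′(t) = 6*λ/(λ^4 - 4*λ^3*t + 6*λ^2*t^2 - 4*λ*t^3 + t^4)

E[X^3] = M′′′(0) = 6/λ^3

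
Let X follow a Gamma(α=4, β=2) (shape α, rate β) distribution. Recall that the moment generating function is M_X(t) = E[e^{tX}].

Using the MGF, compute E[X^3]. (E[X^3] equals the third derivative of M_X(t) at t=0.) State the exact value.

M_X(t) = 16/(2 - t)^4
M′(t) = -64/(t^5 - 10*t^4 + 40*t^3 - 80*t^2 + 80*t - 32)
M′′(t) = 320/(t^6 - 12*t^5 + 60*t^4 - 160*t^3 + 240*t^2 - 192*t + 64)
M′′′(t) = -1920/(t^7 - 14*t^6 + 84*t^5 - 280*t^4 + 560*t^3 - 672*t^2 + 448*t - 128)

E[X^3] = M′′′(0) = 15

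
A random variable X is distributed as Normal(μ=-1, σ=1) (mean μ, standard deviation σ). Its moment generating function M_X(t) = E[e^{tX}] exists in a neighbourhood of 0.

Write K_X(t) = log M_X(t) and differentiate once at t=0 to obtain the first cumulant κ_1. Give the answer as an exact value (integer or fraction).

M_X(t) = e^(t^2/2 - t)
K_X(t) = log M_X(t) = t^2/2 - t
dK/dt = t - 1

κ_1 = dK/dt |_{t=0} = -1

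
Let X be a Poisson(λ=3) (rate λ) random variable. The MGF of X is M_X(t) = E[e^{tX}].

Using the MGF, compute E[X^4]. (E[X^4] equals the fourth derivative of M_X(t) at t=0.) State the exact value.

E[X^4] = D^4[M](0) = 309

M_X(t) = e^(3*e^(t) - 3)
D^4[M](t) = (81*e^(4*t)*e^(3*e^(t)) + 162*e^(3*t)*e^(3*e^(t)) + 63*e^(2*t)*e^(3*e^(t)) + 3*e^(t)*e^(3*e^(t)))*e^(-3)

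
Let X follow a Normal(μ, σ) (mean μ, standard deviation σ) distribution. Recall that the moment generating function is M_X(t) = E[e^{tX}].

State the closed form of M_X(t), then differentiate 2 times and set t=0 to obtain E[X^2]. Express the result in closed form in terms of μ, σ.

E[X^2] = D^2[M](0) = μ^2 + σ^2

M_X(t) = e^(μ*t + σ^2*t^2/2)
D^2[M](t) = μ^2*e^(μ*t)*e^(σ^2*t^2/2) + 2*μ*σ^2*t*e^(μ*t)*e^(σ^2*t^2/2) + σ^4*t^2*e^(μ*t)*e^(σ^2*t^2/2) + σ^2*e^(μ*t)*e^(σ^2*t^2/2)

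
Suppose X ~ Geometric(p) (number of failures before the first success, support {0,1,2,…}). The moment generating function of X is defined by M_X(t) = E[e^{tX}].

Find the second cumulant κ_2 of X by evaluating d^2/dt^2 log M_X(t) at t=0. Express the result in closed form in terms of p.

M_X(t) = p/(-(1 - p)*e^(t) + 1)
K_X(t) = log M_X(t) = log(p) - log(-(1 - p)*e^(t) + 1)
K′(t) = (-p*e^(t) + e^(t))/(p*e^(t) - e^(t) + 1)
K′′(t) = (-p*e^(t) + e^(t))/(p^2*e^(2*t) - 2*p*e^(2*t) + 2*p*e^(t) + e^(2*t) - 2*e^(t) + 1)

κ_2 = K′′(0) = (1 - p)/p^2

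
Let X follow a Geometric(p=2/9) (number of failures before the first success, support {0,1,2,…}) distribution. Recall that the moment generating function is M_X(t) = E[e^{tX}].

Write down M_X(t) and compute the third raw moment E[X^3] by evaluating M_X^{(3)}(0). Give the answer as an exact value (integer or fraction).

M_X(t) = 2/(9*(1 - 7*e^(t)/9))
D^3[M](t) = (686*e^(3*t) + 3528*e^(2*t) + 1134*e^(t))/(2401*e^(4*t) - 12348*e^(3*t) + 23814*e^(2*t) - 20412*e^(t) + 6561)

E[X^3] = D^3[M](0) = 1337/4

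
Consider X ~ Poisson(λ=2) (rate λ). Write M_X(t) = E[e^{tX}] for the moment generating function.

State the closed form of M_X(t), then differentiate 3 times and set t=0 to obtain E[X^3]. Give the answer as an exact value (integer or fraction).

E[X^3] = d^3M/dt^3 |_{t=0} = 22

M_X(t) = e^(2*e^(t) - 2)
dM/dt = 2*e^(-2)*e^(t)*e^(2*e^(t))
d^2M/dt^2 = (4*e^(2*t)*e^(2*e^(t)) + 2*e^(t)*e^(2*e^(t)))*e^(-2)
d^3M/dt^3 = (8*e^(3*t)*e^(2*e^(t)) + 12*e^(2*t)*e^(2*e^(t)) + 2*e^(t)*e^(2*e^(t)))*e^(-2)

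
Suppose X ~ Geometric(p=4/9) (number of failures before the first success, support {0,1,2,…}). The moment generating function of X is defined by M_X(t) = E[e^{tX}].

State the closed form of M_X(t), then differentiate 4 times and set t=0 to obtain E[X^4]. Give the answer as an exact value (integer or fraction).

E[X^4] = M′′′′(0) = 4865/32

M_X(t) = 4/(9*(1 - 5*e^(t)/9))
M′(t) = 20*e^(t)/(25*e^(2*t) - 90*e^(t) + 81)
M′′(t) = (-100*e^(2*t) - 180*e^(t))/(125*e^(3*t) - 675*e^(2*t) + 1215*e^(t) - 729)
M′′′(t) = (500*e^(3*t) + 3600*e^(2*t) + 1620*e^(t))/(625*e^(4*t) - 4500*e^(3*t) + 12150*e^(2*t) - 14580*e^(t) + 6561)
M′′′′(t) = (-2500*e^(4*t) - 49500*e^(3*t) - 89100*e^(2*t) - 14580*e^(t))/(3125*e^(5*t) - 28125*e^(4*t) + 101250*e^(3*t) - 182250*e^(2*t) + 164025*e^(t) - 59049)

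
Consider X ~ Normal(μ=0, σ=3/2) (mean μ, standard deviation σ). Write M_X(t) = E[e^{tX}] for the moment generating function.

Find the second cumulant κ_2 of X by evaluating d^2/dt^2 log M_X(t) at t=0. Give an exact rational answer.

κ_2 = D^2[K](0) = 9/4

M_X(t) = e^(9*t^2/8)
K_X(t) = log M_X(t) = 9*t^2/8
D^2[K](t) = 9/4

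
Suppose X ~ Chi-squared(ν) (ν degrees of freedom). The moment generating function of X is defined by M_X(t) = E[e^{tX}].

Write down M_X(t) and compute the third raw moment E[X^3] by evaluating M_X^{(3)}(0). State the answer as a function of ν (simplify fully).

M_X(t) = (1 - 2*t)^(-ν/2)
M^(3)(t) = (-ν^3 - 6*ν^2 - 8*ν)/(8*t^3*(1 - 2*t)^(ν/2) - 12*t^2*(1 - 2*t)^(ν/2) + 6*t*(1 - 2*t)^(ν/2) - (1 - 2*t)^(ν/2))

E[X^3] = M^(3)(0) = ν*(ν^2 + 6*ν + 8)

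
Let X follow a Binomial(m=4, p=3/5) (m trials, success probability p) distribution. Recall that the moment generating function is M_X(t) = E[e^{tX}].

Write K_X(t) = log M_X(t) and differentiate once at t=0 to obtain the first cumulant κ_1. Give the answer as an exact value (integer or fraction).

κ_1 = dK/dt |_{t=0} = 12/5

M_X(t) = (3*e^(t)/5 + 2/5)^4
K_X(t) = log M_X(t) = 4*log(3*e^(t)/5 + 2/5)
dK/dt = 12*e^(t)/(3*e^(t) + 2)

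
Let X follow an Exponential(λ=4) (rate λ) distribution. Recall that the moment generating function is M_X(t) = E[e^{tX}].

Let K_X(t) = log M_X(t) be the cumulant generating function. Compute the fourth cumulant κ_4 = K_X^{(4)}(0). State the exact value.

κ_4 = K^(4)(0) = 3/128

M_X(t) = 4/(4 - t)
K_X(t) = log M_X(t) = -log(4 - t) + 2*log(2)
K^(4)(t) = 6/(t^4 - 16*t^3 + 96*t^2 - 256*t + 256)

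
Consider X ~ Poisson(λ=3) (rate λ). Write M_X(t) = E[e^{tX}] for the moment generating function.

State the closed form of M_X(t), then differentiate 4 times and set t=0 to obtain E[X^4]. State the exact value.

E[X^4] = M^(4)(0) = 309

M_X(t) = e^(3*e^(t) - 3)
M^(4)(t) = (81*e^(4*t)*e^(3*e^(t)) + 162*e^(3*t)*e^(3*e^(t)) + 63*e^(2*t)*e^(3*e^(t)) + 3*e^(t)*e^(3*e^(t)))*e^(-3)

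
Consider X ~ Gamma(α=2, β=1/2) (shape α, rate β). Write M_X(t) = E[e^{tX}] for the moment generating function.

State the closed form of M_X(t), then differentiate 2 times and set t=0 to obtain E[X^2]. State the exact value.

M_X(t) = 1/(4*(1/2 - t)^2)
dM/dt = -4/(8*t^3 - 12*t^2 + 6*t - 1)
d^2M/dt^2 = 24/(16*t^4 - 32*t^3 + 24*t^2 - 8*t + 1)

E[X^2] = d^2M/dt^2 |_{t=0} = 24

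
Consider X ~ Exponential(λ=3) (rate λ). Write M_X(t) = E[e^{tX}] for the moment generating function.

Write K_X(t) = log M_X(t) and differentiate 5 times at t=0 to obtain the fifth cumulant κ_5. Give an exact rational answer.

M_X(t) = 3/(3 - t)
K_X(t) = log M_X(t) = -log(3 - t) + log(3)
dK/dt = -1/(t - 3)
d^2K/dt^2 = 1/(t^2 - 6*t + 9)
d^3K/dt^3 = -2/(t^3 - 9*t^2 + 27*t - 27)
d^4K/dt^4 = 6/(t^4 - 12*t^3 + 54*t^2 - 108*t + 81)
d^5K/dt^5 = -24/(t^5 - 15*t^4 + 90*t^3 - 270*t^2 + 405*t - 243)

κ_5 = d^5K/dt^5 |_{t=0} = 8/81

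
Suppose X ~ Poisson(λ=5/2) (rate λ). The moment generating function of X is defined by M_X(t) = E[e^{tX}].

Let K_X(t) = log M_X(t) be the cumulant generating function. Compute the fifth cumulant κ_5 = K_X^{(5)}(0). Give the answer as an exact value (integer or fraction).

κ_5 = d^5K/dt^5 |_{t=0} = 5/2

M_X(t) = e^(5*e^(t)/2 - 5/2)
K_X(t) = log M_X(t) = 5*e^(t)/2 - 5/2
dK/dt = 5*e^(t)/2
d^2K/dt^2 = 5*e^(t)/2
d^3K/dt^3 = 5*e^(t)/2
d^4K/dt^4 = 5*e^(t)/2
d^5K/dt^5 = 5*e^(t)/2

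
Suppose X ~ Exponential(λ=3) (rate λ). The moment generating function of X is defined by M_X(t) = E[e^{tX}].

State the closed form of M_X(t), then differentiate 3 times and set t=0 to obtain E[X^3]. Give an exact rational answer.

M_X(t) = 3/(3 - t)
dM/dt = 3/(t^2 - 6*t + 9)
d^2M/dt^2 = -6/(t^3 - 9*t^2 + 27*t - 27)
d^3M/dt^3 = 18/(t^4 - 12*t^3 + 54*t^2 - 108*t + 81)

E[X^3] = d^3M/dt^3 |_{t=0} = 2/9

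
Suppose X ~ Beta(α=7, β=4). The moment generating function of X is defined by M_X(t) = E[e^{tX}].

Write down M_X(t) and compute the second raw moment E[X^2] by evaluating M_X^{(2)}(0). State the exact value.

M_X(t) = ₁F₁(7; 11; t)
M^(2)(t) = 14*₁F₁(9; 13; t)/33

E[X^2] = M^(2)(0) = 14/33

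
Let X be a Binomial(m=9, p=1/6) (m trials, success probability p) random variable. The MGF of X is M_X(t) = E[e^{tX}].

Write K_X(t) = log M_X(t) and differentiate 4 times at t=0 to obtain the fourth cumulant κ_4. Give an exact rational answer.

κ_4 = D^4[K](0) = 5/24

M_X(t) = (e^(t)/6 + 5/6)^9
K_X(t) = log M_X(t) = 9*log(e^(t)/6 + 5/6)
D^4[K](t) = (45*e^(3*t) - 900*e^(2*t) + 1125*e^(t))/(e^(4*t) + 20*e^(3*t) + 150*e^(2*t) + 500*e^(t) + 625)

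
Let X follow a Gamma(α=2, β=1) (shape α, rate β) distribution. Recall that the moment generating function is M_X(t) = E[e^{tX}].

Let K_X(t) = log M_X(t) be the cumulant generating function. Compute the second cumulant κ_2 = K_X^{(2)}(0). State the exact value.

κ_2 = K^(2)(0) = 2

M_X(t) = (1 - t)^(-2)
K_X(t) = log M_X(t) = -2*log(1 - t)
K^(2)(t) = 2/(t^2 - 2*t + 1)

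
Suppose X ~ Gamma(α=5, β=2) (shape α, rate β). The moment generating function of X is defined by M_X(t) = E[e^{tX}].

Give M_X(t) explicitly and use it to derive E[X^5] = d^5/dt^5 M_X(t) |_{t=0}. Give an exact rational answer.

M_X(t) = 32/(2 - t)^5
D^5[M](t) = 483840/(t^10 - 20*t^9 + 180*t^8 - 960*t^7 + 3360*t^6 - 8064*t^5 + 13440*t^4 - 15360*t^3 + 11520*t^2 - 5120*t + 1024)

E[X^5] = D^5[M](0) = 945/2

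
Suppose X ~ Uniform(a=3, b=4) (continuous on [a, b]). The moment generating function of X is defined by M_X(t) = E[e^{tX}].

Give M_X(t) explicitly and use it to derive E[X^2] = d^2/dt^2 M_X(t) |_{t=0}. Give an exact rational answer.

E[X^2] = M^(2)(0) = 37/3

M_X(t) = (e^(4*t) - e^(3*t))/t
M^(2)(t) = (16*t^2*e^(4*t) - 9*t^2*e^(3*t) - 8*t*e^(4*t) + 6*t*e^(3*t) + 2*e^(4*t) - 2*e^(3*t))/t^3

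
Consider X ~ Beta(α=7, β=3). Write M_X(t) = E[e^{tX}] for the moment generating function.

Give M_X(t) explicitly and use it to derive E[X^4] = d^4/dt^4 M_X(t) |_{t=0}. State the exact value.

M_X(t) = ₁F₁(7; 10; t)
D^4[M](t) = 42*₁F₁(11; 14; t)/143

E[X^4] = D^4[M](0) = 42/143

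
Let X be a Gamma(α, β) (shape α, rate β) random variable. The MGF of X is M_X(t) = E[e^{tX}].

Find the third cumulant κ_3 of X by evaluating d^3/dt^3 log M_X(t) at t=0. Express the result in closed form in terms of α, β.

M_X(t) = (β/(β - t))^α
K_X(t) = log M_X(t) = α*(log(β) - log(β - t))
K^(3)(t) = -2*α/(-β^3 + 3*β^2*t - 3*β*t^2 + t^3)

κ_3 = K^(3)(0) = 2*α/β^3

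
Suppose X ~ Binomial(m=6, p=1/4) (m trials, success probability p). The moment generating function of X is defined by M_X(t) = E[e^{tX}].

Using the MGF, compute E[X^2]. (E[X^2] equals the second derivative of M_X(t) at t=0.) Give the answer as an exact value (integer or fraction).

M_X(t) = (e^(t)/4 + 3/4)^6
D^2[M](t) = 9*e^(6*t)/1024 + 225*e^(5*t)/2048 + 135*e^(4*t)/256 + 1215*e^(3*t)/1024 + 1215*e^(2*t)/1024 + 729*e^(t)/2048

E[X^2] = D^2[M](0) = 27/8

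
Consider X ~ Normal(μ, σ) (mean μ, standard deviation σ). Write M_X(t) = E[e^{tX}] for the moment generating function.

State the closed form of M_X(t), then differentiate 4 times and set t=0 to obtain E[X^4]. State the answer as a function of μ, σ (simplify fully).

M_X(t) = e^(μ*t + σ^2*t^2/2)
dM/dt = μ*e^(μ*t)*e^(σ^2*t^2/2) + σ^2*t*e^(μ*t)*e^(σ^2*t^2/2)
d^2M/dt^2 = μ^2*e^(μ*t)*e^(σ^2*t^2/2) + 2*μ*σ^2*t*e^(μ*t)*e^(σ^2*t^2/2) + σ^4*t^2*e^(μ*t)*e^(σ^2*t^2/2) + σ^2*e^(μ*t)*e^(σ^2*t^2/2)

E[X^4] = d^4M/dt^4 |_{t=0} = μ^4 + 6*μ^2*σ^2 + 3*σ^4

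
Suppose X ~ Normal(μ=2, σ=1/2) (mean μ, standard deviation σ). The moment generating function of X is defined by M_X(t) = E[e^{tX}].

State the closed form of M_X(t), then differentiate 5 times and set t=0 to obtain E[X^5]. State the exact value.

E[X^5] = M′′′′′(0) = 431/8

M_X(t) = e^(t^2/8 + 2*t)
M′(t) = t*e^(2*t)*e^(t^2/8)/4 + 2*e^(2*t)*e^(t^2/8)
M′′(t) = t^2*e^(2*t)*e^(t^2/8)/16 + t*e^(2*t)*e^(t^2/8) + 17*e^(2*t)*e^(t^2/8)/4
M′′′(t) = t^3*e^(2*t)*e^(t^2/8)/64 + 3*t^2*e^(2*t)*e^(t^2/8)/8 + 51*t*e^(2*t)*e^(t^2/8)/16 + 19*e^(2*t)*e^(t^2/8)/2
M′′′′(t) = t^4*e^(2*t)*e^(t^2/8)/256 + t^3*e^(2*t)*e^(t^2/8)/8 + 51*t^2*e^(2*t)*e^(t^2/8)/32 + 19*t*e^(2*t)*e^(t^2/8)/2 + 355*e^(2*t)*e^(t^2/8)/16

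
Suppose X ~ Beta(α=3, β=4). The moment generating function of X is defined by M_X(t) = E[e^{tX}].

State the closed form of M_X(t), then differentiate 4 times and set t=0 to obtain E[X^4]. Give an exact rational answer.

E[X^4] = M^(4)(0) = 1/14

M_X(t) = ₁F₁(3; 7; t)
M^(4)(t) = ₁F₁(7; 11; t)/14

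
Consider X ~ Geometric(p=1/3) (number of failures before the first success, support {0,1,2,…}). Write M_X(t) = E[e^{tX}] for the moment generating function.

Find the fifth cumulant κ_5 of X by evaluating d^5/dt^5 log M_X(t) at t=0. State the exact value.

κ_5 = K′′′′′(0) = 2190

M_X(t) = 1/(3*(1 - 2*e^(t)/3))
K_X(t) = log M_X(t) = -log(1 - 2*e^(t)/3) - log(3)
K′(t) = -2*e^(t)/(2*e^(t) - 3)
K′′(t) = 6*e^(t)/(4*e^(2*t) - 12*e^(t) + 9)
K′′′(t) = (-12*e^(2*t) - 18*e^(t))/(8*e^(3*t) - 36*e^(2*t) + 54*e^(t) - 27)
K′′′′(t) = (24*e^(3*t) + 144*e^(2*t) + 54*e^(t))/(16*e^(4*t) - 96*e^(3*t) + 216*e^(2*t) - 216*e^(t) + 81)
K′′′′′(t) = (-48*e^(4*t) - 792*e^(3*t) - 1188*e^(2*t) - 162*e^(t))/(32*e^(5*t) - 240*e^(4*t) + 720*e^(3*t) - 1080*e^(2*t) + 810*e^(t) - 243)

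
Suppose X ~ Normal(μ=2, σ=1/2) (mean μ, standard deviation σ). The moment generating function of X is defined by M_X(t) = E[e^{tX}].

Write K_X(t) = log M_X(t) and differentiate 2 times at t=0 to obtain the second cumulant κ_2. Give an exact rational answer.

M_X(t) = e^(t^2/8 + 2*t)
K_X(t) = log M_X(t) = t^2/8 + 2*t
K′(t) = t/4 + 2
K′′(t) = 1/4

κ_2 = K′′(0) = 1/4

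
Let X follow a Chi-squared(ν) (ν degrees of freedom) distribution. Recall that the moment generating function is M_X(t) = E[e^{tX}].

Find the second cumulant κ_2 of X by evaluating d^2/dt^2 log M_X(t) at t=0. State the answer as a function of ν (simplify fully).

M_X(t) = (1 - 2*t)^(-ν/2)
K_X(t) = log M_X(t) = -ν*log(1 - 2*t)/2
K^(2)(t) = 2*ν/(4*t^2 - 4*t + 1)

κ_2 = K^(2)(0) = 2*ν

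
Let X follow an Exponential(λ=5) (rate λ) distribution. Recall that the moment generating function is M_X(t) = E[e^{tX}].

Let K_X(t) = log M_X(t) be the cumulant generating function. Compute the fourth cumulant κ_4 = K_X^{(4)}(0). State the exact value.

κ_4 = D^4[K](0) = 6/625

M_X(t) = 5/(5 - t)
K_X(t) = log M_X(t) = -log(5 - t) + log(5)
D^4[K](t) = 6/(t^4 - 20*t^3 + 150*t^2 - 500*t + 625)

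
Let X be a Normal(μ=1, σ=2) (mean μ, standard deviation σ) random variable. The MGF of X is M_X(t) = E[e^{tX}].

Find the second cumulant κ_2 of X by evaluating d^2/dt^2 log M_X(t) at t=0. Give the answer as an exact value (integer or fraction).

M_X(t) = e^(2*t^2 + t)
K_X(t) = log M_X(t) = 2*t^2 + t
D^2[K](t) = 4

κ_2 = D^2[K](0) = 4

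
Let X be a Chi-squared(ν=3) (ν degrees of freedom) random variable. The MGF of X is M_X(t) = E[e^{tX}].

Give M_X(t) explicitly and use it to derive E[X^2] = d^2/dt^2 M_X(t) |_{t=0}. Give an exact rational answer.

E[X^2] = d^2M/dt^2 |_{t=0} = 15

M_X(t) = (1 - 2*t)^(-3/2)
dM/dt = 3/(4*t^2*√(1 - 2*t) - 4*t*√(1 - 2*t) + √(1 - 2*t))
d^2M/dt^2 = -15/(8*t^3*√(1 - 2*t) - 12*t^2*√(1 - 2*t) + 6*t*√(1 - 2*t) - √(1 - 2*t))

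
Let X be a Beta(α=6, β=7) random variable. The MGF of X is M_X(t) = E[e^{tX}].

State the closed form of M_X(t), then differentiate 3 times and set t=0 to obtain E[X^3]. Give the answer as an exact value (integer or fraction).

M_X(t) = ₁F₁(6; 13; t)
M′(t) = 6*₁F₁(7; 14; t)/13
M′′(t) = 3*₁F₁(8; 15; t)/13
M′′′(t) = 8*₁F₁(9; 16; t)/65

E[X^3] = M′′′(0) = 8/65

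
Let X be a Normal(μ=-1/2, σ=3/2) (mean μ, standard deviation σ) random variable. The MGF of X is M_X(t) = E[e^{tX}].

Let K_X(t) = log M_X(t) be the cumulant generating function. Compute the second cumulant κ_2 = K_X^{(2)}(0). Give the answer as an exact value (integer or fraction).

κ_2 = K^(2)(0) = 9/4

M_X(t) = e^(9*t^2/8 - t/2)
K_X(t) = log M_X(t) = 9*t^2/8 - t/2
K^(2)(t) = 9/4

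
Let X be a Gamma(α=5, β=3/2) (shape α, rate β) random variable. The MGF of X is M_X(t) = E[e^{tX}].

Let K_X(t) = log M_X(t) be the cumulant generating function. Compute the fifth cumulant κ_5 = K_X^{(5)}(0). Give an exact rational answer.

κ_5 = D^5[K](0) = 1280/81

M_X(t) = 243/(32*(3/2 - t)^5)
K_X(t) = log M_X(t) = -5*log(3/2 - t) - 5*log(2) + 5*log(3)
D^5[K](t) = -3840/(32*t^5 - 240*t^4 + 720*t^3 - 1080*t^2 + 810*t - 243)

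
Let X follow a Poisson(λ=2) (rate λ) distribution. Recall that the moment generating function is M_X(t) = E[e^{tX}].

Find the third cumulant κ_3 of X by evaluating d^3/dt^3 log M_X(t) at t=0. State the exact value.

M_X(t) = e^(2*e^(t) - 2)
K_X(t) = log M_X(t) = 2*e^(t) - 2
dK/dt = 2*e^(t)
d^2K/dt^2 = 2*e^(t)
d^3K/dt^3 = 2*e^(t)

κ_3 = d^3K/dt^3 |_{t=0} = 2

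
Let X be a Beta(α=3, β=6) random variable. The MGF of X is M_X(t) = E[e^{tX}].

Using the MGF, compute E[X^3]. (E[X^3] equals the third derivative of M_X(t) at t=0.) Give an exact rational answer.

E[X^3] = d^3M/dt^3 |_{t=0} = 2/33

M_X(t) = ₁F₁(3; 9; t)
dM/dt = ₁F₁(4; 10; t)/3
d^2M/dt^2 = 2*₁F₁(5; 11; t)/15
d^3M/dt^3 = 2*₁F₁(6; 12; t)/33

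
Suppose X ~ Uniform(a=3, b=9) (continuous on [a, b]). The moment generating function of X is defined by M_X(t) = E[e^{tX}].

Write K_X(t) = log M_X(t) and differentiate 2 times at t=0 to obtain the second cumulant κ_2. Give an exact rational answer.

M_X(t) = (e^(9*t) - e^(3*t))/(6*t)
K_X(t) = log M_X(t) = -log(t) + log(e^(9*t) - e^(3*t)) - log(6)
D^2[K](t) = (-36*t^2*e^(6*t) + e^(12*t) - 2*e^(6*t) + 1)/(t^2*e^(12*t) - 2*t^2*e^(6*t) + t^2)

κ_2 = D^2[K](0) = 3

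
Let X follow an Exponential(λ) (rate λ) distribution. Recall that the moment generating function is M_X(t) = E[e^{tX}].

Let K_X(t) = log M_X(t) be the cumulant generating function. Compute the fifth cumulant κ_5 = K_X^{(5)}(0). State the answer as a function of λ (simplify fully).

M_X(t) = λ/(λ - t)
K_X(t) = log M_X(t) = log(λ) - log(λ - t)
K^(5)(t) = -24/(-λ^5 + 5*λ^4*t - 10*λ^3*t^2 + 10*λ^2*t^3 - 5*λ*t^4 + t^5)

κ_5 = K^(5)(0) = 24/λ^5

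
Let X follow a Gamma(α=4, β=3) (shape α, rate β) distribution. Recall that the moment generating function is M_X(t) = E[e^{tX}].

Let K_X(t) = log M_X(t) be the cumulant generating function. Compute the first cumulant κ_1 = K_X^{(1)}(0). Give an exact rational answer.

κ_1 = D[K](0) = 4/3

M_X(t) = 81/(3 - t)^4
K_X(t) = log M_X(t) = -4*log(3 - t) + 4*log(3)
D[K](t) = -4/(t - 3)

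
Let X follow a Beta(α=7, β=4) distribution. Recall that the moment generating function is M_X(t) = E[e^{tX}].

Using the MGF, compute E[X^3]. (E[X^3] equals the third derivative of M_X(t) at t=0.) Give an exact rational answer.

M_X(t) = ₁F₁(7; 11; t)
M′(t) = 7*₁F₁(8; 12; t)/11
M′′(t) = 14*₁F₁(9; 13; t)/33
M′′′(t) = 42*₁F₁(10; 14; t)/143

E[X^3] = M′′′(0) = 42/143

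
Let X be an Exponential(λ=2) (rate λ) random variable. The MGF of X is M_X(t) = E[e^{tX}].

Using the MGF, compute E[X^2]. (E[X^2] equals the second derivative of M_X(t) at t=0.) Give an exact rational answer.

M_X(t) = 2/(2 - t)
M′(t) = 2/(t^2 - 4*t + 4)
M′′(t) = -4/(t^3 - 6*t^2 + 12*t - 8)

E[X^2] = M′′(0) = 1/2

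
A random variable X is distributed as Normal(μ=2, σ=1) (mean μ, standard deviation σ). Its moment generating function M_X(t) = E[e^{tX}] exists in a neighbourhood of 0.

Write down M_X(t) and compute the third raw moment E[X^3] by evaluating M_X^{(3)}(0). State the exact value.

E[X^3] = d^3M/dt^3 |_{t=0} = 14

M_X(t) = e^(t^2/2 + 2*t)
dM/dt = t*e^(2*t)*e^(t^2/2) + 2*e^(2*t)*e^(t^2/2)
d^2M/dt^2 = t^2*e^(2*t)*e^(t^2/2) + 4*t*e^(2*t)*e^(t^2/2) + 5*e^(2*t)*e^(t^2/2)
d^3M/dt^3 = t^3*e^(2*t)*e^(t^2/2) + 6*t^2*e^(2*t)*e^(t^2/2) + 15*t*e^(2*t)*e^(t^2/2) + 14*e^(2*t)*e^(t^2/2)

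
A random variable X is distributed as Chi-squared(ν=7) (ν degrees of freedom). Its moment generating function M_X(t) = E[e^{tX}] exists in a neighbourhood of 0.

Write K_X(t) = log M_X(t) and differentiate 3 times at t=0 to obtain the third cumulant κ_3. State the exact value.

M_X(t) = (1 - 2*t)^(-7/2)
K_X(t) = log M_X(t) = -7*log(1 - 2*t)/2
dK/dt = -7/(2*t - 1)
d^2K/dt^2 = 14/(4*t^2 - 4*t + 1)
d^3K/dt^3 = -56/(8*t^3 - 12*t^2 + 6*t - 1)

κ_3 = d^3K/dt^3 |_{t=0} = 56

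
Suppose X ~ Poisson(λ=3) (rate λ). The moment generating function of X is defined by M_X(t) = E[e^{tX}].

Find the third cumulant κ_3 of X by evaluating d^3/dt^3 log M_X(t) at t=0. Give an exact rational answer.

κ_3 = K′′′(0) = 3

M_X(t) = e^(3*e^(t) - 3)
K_X(t) = log M_X(t) = 3*e^(t) - 3
K′(t) = 3*e^(t)
K′′(t) = 3*e^(t)
K′′′(t) = 3*e^(t)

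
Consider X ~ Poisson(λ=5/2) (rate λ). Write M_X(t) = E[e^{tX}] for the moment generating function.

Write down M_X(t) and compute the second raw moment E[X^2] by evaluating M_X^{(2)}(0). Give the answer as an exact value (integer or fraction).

E[X^2] = D^2[M](0) = 35/4

M_X(t) = e^(5*e^(t)/2 - 5/2)
D^2[M](t) = (25*e^(2*t)*e^(5*e^(t)/2) + 10*e^(t)*e^(5*e^(t)/2))*e^(-5/2)/4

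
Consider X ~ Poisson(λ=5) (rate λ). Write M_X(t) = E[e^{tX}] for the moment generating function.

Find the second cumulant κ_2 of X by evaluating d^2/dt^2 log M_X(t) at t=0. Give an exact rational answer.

κ_2 = d^2K/dt^2 |_{t=0} = 5

M_X(t) = e^(5*e^(t) - 5)
K_X(t) = log M_X(t) = 5*e^(t) - 5
dK/dt = 5*e^(t)
d^2K/dt^2 = 5*e^(t)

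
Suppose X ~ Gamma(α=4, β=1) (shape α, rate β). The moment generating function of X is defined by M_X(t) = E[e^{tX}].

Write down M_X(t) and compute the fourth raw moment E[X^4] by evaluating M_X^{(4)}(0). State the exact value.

M_X(t) = (1 - t)^(-4)
D^4[M](t) = 840/(t^8 - 8*t^7 + 28*t^6 - 56*t^5 + 70*t^4 - 56*t^3 + 28*t^2 - 8*t + 1)

E[X^4] = D^4[M](0) = 840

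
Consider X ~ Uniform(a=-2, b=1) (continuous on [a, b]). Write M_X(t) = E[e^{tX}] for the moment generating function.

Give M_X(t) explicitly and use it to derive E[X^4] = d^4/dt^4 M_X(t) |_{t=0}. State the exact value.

E[X^4] = d^4M/dt^4 |_{t=0} = 11/5

M_X(t) = (e^(t) - e^(-2*t))/(3*t)
dM/dt = (t*e^(3*t) + 2*t - e^(3*t) + 1)*e^(-2*t)/(3*t^2)
d^2M/dt^2 = (t^2*e^(3*t) - 4*t^2 - 2*t*e^(3*t) - 4*t + 2*e^(3*t) - 2)*e^(-2*t)/(3*t^3)
d^3M/dt^3 = (t^3*e^(3*t) + 8*t^3 - 3*t^2*e^(3*t) + 12*t^2 + 6*t*e^(3*t) + 12*t - 6*e^(3*t) + 6)*e^(-2*t)/(3*t^4)
d^4M/dt^4 = (t^4*e^(3*t) - 16*t^4 - 4*t^3*e^(3*t) - 32*t^3 + 12*t^2*e^(3*t) - 48*t^2 - 24*t*e^(3*t) - 48*t + 24*e^(3*t) - 24)*e^(-2*t)/(3*t^5)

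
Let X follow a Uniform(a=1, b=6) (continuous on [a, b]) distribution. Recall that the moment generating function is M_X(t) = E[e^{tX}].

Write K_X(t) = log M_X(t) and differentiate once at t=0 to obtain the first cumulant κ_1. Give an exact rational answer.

M_X(t) = (e^(6*t) - e^(t))/(5*t)
K_X(t) = log M_X(t) = -log(t) + log(e^(6*t) - e^(t)) - log(5)
K^(1)(t) = (6*t*e^(5*t) - t - e^(5*t) + 1)/(t*e^(5*t) - t)

κ_1 = K^(1)(0) = 7/2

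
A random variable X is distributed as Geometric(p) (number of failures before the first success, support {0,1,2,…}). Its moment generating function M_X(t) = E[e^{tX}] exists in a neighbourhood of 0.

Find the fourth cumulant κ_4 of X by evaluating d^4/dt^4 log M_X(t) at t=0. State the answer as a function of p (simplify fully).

M_X(t) = p/(-(1 - p)*e^(t) + 1)
K_X(t) = log M_X(t) = log(p) - log(-(1 - p)*e^(t) + 1)
K′(t) = (-p*e^(t) + e^(t))/(p*e^(t) - e^(t) + 1)
K′′(t) = (-p*e^(t) + e^(t))/(p^2*e^(2*t) - 2*p*e^(2*t) + 2*p*e^(t) + e^(2*t) - 2*e^(t) + 1)

κ_4 = K′′′′(0) = (-p^3 + 7*p^2 - 12*p + 6)/p^4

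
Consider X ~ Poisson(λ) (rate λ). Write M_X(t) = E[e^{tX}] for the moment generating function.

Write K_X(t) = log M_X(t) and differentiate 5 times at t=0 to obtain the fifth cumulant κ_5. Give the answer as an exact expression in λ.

M_X(t) = e^(λ*(e^(t) - 1))
K_X(t) = log M_X(t) = λ*(e^(t) - 1)
D^5[K](t) = λ*e^(t)

κ_5 = D^5[K](0) = λ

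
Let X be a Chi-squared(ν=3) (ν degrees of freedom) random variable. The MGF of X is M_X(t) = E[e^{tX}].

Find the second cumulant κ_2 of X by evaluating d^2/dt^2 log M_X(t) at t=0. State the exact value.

κ_2 = K^(2)(0) = 6

M_X(t) = (1 - 2*t)^(-3/2)
K_X(t) = log M_X(t) = -3*log(1 - 2*t)/2
K^(2)(t) = 6/(4*t^2 - 4*t + 1)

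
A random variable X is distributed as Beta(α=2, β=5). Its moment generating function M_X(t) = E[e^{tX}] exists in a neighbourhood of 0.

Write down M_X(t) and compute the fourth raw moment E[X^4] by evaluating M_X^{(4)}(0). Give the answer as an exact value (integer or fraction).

E[X^4] = d^4M/dt^4 |_{t=0} = 1/42

M_X(t) = ₁F₁(2; 7; t)
dM/dt = 2*₁F₁(3; 8; t)/7
d^2M/dt^2 = 3*₁F₁(4; 9; t)/28
d^3M/dt^3 = ₁F₁(5; 10; t)/21
d^4M/dt^4 = ₁F₁(6; 11; t)/42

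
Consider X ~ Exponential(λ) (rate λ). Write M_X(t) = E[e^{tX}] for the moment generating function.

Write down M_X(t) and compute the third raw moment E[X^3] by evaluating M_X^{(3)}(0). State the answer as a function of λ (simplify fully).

M_X(t) = λ/(λ - t)
D^3[M](t) = 6*λ/(λ^4 - 4*λ^3*t + 6*λ^2*t^2 - 4*λ*t^3 + t^4)

E[X^3] = D^3[M](0) = 6/λ^3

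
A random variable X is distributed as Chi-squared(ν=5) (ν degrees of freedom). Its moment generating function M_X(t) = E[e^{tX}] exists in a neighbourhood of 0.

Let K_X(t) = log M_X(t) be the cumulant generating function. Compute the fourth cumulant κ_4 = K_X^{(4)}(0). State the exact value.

M_X(t) = (1 - 2*t)^(-5/2)
K_X(t) = log M_X(t) = -5*log(1 - 2*t)/2
K′(t) = -5/(2*t - 1)
K′′(t) = 10/(4*t^2 - 4*t + 1)
K′′′(t) = -40/(8*t^3 - 12*t^2 + 6*t - 1)
K′′′′(t) = 240/(16*t^4 - 32*t^3 + 24*t^2 - 8*t + 1)

κ_4 = K′′′′(0) = 240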